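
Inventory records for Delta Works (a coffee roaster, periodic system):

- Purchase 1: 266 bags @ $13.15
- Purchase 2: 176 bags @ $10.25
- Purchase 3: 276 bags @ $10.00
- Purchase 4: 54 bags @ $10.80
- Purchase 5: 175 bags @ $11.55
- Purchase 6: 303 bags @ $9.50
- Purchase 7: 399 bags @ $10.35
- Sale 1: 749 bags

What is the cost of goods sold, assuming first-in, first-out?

COGS = $8,396.70

Sale 1 (749) [FIFO — oldest first]: 266 @ $13.15 + 176 @ $10.25 + 276 @ $10.00 + 31 @ $10.80 = $8,396.70
Ending inventory: 23 @ $10.80 + 175 @ $11.55 + 303 @ $9.50 + 399 @ $10.35 = $9,277.80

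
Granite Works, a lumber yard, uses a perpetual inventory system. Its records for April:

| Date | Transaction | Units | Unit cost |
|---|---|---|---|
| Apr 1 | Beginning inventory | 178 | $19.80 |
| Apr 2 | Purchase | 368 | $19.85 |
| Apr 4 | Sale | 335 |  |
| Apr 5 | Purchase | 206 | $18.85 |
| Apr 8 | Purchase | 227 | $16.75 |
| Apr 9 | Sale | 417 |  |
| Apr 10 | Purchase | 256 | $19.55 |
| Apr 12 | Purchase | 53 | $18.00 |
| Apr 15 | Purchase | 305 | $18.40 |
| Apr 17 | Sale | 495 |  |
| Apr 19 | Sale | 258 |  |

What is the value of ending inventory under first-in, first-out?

Apr 4, 335 sold [FIFO — oldest first]: 178 @ $19.80 + 157 @ $19.85 = $6,640.85
Apr 9, 417 sold [FIFO — oldest first]: 211 @ $19.85 + 206 @ $18.85 = $8,071.45
Apr 17, 495 sold [FIFO — oldest first]: 227 @ $16.75 + 256 @ $19.55 + 12 @ $18.00 = $9,023.05
Apr 19, 258 sold [FIFO — oldest first]: 41 @ $18.00 + 217 @ $18.40 = $4,730.80
Total COGS = $6,640.85 + $8,071.45 + $9,023.05 + $4,730.80 = $28,466.15
Ending inventory: 88 @ $18.40 = $1,619.20

Ending inventory = $1,619.20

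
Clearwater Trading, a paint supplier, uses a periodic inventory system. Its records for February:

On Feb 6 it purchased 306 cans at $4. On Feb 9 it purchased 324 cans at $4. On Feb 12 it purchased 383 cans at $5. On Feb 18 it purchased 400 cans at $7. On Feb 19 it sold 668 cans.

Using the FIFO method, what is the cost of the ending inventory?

Feb 19, 668 sold [FIFO — oldest first]: 306 @ $4 + 324 @ $4 + 38 @ $5 = $2,710
Ending inventory: 345 @ $5 + 400 @ $7 = $4,525

Ending inventory = $4,525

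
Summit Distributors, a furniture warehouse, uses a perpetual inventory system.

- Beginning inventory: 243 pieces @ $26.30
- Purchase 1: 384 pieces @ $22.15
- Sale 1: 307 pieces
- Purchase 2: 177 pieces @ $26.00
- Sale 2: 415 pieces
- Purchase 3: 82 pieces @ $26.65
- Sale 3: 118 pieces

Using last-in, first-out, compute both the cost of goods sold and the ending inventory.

COGS = $20,474.00; ending inventory = $1,209.80

Sale 1 (307) [LIFO — newest first]: 307 @ $22.15 = $6,800.05
Sale 2 (415) [LIFO — newest first]: 177 @ $26.00 + 77 @ $22.15 + 161 @ $26.30 = $10,541.85
Sale 3 (118) [LIFO — newest first]: 82 @ $26.65 + 36 @ $26.30 = $3,132.10
Total COGS = $6,800.05 + $10,541.85 + $3,132.10 = $20,474.00
Ending inventory: 46 @ $26.30 = $1,209.80
Check: goods available $21,683.80 = COGS $20,474.00 + ending $1,209.80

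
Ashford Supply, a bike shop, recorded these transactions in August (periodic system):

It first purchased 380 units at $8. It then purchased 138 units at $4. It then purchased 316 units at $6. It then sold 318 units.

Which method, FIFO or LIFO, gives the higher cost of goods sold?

FIFO

FIFO COGS: 318 @ $8 = $2,544
LIFO COGS: 316 @ $6 + 2 @ $4 = $1,904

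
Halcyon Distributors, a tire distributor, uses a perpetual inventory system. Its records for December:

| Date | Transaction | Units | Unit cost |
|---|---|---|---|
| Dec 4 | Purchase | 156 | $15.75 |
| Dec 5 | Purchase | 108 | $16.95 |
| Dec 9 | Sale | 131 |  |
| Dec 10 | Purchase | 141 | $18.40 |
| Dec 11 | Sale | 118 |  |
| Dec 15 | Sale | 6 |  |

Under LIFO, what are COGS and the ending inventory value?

COGS = $4,474.45; ending inventory = $2,407.55

Dec 9, 131 sold [LIFO — newest first]: 108 @ $16.95 + 23 @ $15.75 = $2,192.85
Dec 11, 118 sold [LIFO — newest first]: 118 @ $18.40 = $2,171.20
Dec 15, 6 sold [LIFO — newest first]: 6 @ $18.40 = $110.40
Total COGS = $2,192.85 + $2,171.20 + $110.40 = $4,474.45
Ending inventory: 133 @ $15.75 + 17 @ $18.40 = $2,407.55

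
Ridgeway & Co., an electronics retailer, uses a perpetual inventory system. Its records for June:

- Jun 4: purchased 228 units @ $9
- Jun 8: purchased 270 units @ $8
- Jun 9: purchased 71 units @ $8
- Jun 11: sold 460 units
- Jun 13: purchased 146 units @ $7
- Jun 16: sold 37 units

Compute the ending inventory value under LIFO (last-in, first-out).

Jun 11, 460 sold [LIFO — newest first]: 71 @ $8 + 270 @ $8 + 119 @ $9 = $3,799
Jun 16, 37 sold [LIFO — newest first]: 37 @ $7 = $259
Total COGS = $3,799 + $259 = $4,058
Ending inventory: 109 @ $9 + 109 @ $7 = $1,744

Ending inventory = $1,744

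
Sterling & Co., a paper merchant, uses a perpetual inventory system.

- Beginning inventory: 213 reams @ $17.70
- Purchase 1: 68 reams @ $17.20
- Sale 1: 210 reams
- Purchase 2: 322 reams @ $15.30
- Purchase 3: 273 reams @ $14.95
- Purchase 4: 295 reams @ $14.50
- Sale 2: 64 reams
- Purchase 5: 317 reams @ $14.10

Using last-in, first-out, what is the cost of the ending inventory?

Ending inventory = $18,083.85

Sale 1 (210) [LIFO — newest first]: 68 @ $17.20 + 142 @ $17.70 = $3,683.00
Sale 2 (64) [LIFO — newest first]: 64 @ $14.50 = $928.00
Total COGS = $3,683.00 + $928.00 = $4,611.00
Ending inventory: 71 @ $17.70 + 322 @ $15.30 + 273 @ $14.95 + 231 @ $14.50 + 317 @ $14.10 = $18,083.85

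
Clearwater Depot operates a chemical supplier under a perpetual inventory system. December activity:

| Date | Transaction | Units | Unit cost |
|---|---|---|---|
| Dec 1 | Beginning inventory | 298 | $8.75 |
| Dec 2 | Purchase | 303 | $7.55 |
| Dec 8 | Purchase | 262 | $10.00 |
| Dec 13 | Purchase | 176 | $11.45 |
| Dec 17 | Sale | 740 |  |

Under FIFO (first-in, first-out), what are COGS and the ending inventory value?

COGS = $6,285.15; ending inventory = $3,245.20

Dec 17, 740 sold [FIFO — oldest first]: 298 @ $8.75 + 303 @ $7.55 + 139 @ $10.00 = $6,285.15
Ending inventory: 123 @ $10.00 + 176 @ $11.45 = $3,245.20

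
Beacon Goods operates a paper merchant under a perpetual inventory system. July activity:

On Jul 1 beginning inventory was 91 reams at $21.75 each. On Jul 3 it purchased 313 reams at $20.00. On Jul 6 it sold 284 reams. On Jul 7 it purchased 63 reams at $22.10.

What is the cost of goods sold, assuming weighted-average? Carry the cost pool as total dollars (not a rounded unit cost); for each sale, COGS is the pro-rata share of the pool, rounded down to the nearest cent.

COGS = $5,791.94

After Jul 1: 91 on hand, pool $1,979.25 (≈ $21.7500 each)
After Jul 3: 404 on hand, pool $8,239.25 (≈ $20.3942 each)
Jul 6, sell 284: 284/404 × $8,239.25 → $5,791.94
After Jul 7: 183 on hand, pool $3,839.61 (≈ $20.9815 each)
Ending inventory (cost pool remaining) = $3,839.61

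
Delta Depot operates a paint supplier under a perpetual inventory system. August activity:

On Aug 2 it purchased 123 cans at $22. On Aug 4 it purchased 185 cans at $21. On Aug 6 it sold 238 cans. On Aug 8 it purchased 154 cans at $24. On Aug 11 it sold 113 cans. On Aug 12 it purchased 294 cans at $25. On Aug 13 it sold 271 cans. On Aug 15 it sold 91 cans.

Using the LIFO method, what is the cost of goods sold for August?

COGS = $16,691

Aug 6, 238 sold [LIFO — newest first]: 185 @ $21 + 53 @ $22 = $5,051
Aug 11, 113 sold [LIFO — newest first]: 113 @ $24 = $2,712
Aug 13, 271 sold [LIFO — newest first]: 271 @ $25 = $6,775
Aug 15, 91 sold [LIFO — newest first]: 23 @ $25 + 41 @ $24 + 27 @ $22 = $2,153
Total COGS = $5,051 + $2,712 + $6,775 + $2,153 = $16,691
Ending inventory: 43 @ $22 = $946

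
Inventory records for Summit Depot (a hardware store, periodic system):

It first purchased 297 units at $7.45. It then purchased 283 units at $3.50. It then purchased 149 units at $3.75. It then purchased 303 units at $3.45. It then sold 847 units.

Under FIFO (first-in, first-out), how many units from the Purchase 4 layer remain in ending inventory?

185

Sale 1 (847) [FIFO — oldest first]: 297 @ $7.45 + 283 @ $3.50 + 149 @ $3.75 + 118 @ $3.45 = $4,169.00
Ending inventory: 185 @ $3.45 = $638.25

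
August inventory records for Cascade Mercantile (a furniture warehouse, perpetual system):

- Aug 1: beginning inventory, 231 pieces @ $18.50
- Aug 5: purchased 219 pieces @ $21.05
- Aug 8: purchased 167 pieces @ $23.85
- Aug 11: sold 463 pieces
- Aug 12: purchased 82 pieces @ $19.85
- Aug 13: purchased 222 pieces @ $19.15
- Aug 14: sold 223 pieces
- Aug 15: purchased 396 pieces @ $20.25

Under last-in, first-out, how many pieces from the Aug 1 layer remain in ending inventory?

Aug 11, 463 sold [LIFO — newest first]: 167 @ $23.85 + 219 @ $21.05 + 77 @ $18.50 = $10,017.40
Aug 14, 223 sold [LIFO — newest first]: 222 @ $19.15 + 1 @ $19.85 = $4,271.15
Total COGS = $10,017.40 + $4,271.15 = $14,288.55
Ending inventory: 154 @ $18.50 + 81 @ $19.85 + 396 @ $20.25 = $12,475.85
Check: goods available $26,764.40 = COGS $14,288.55 + ending $12,475.85

154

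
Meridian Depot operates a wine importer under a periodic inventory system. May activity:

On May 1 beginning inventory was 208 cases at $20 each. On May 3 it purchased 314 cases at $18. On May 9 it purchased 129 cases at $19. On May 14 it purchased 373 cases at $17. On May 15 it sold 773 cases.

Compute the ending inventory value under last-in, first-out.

Ending inventory = $4,934

May 15, 773 sold [LIFO — newest first]: 373 @ $17 + 129 @ $19 + 271 @ $18 = $13,670
Ending inventory: 208 @ $20 + 43 @ $18 = $4,934
Check: goods available $18,604 = COGS $13,670 + ending $4,934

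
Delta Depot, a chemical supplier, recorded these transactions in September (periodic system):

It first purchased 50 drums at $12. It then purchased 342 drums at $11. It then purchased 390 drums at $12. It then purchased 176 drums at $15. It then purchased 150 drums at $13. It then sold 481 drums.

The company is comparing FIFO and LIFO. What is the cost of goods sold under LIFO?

COGS = $6,450

FIFO COGS: 50 @ $12 + 342 @ $11 + 89 @ $12 = $5,430
LIFO COGS: 150 @ $13 + 176 @ $15 + 155 @ $12 = $6,450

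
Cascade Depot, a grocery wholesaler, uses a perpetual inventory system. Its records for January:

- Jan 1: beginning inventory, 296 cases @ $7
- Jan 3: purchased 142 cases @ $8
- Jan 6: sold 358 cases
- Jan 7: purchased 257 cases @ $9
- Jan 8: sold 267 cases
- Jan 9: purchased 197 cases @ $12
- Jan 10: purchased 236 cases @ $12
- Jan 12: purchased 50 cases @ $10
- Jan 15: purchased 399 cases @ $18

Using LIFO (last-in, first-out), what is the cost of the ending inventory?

Ending inventory = $13,368

Jan 6, 358 sold [LIFO — newest first]: 142 @ $8 + 216 @ $7 = $2,648
Jan 8, 267 sold [LIFO — newest first]: 257 @ $9 + 10 @ $7 = $2,383
Total COGS = $2,648 + $2,383 = $5,031
Ending inventory: 70 @ $7 + 197 @ $12 + 236 @ $12 + 50 @ $10 + 399 @ $18 = $13,368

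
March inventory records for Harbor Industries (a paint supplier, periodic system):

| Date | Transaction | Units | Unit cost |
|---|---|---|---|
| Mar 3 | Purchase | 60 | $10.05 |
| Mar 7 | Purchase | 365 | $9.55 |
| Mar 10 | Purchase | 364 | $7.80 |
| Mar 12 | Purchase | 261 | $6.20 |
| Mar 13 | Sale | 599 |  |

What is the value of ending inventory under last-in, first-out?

Ending inventory = $4,291.55

Mar 13, 599 sold [LIFO — newest first]: 261 @ $6.20 + 338 @ $7.80 = $4,254.60
Ending inventory: 60 @ $10.05 + 365 @ $9.55 + 26 @ $7.80 = $4,291.55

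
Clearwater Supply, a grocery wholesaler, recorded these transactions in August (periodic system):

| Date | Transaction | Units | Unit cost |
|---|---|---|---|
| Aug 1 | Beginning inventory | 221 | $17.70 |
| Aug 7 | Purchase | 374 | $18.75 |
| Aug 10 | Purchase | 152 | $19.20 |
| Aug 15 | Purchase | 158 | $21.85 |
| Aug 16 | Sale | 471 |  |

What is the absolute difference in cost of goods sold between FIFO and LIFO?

FIFO COGS: 221 @ $17.70 + 250 @ $18.75 = $8,599.20
LIFO COGS: 158 @ $21.85 + 152 @ $19.20 + 161 @ $18.75 = $9,389.45
Difference = |$8,599.20 − $9,389.45| = $790.25

$790.25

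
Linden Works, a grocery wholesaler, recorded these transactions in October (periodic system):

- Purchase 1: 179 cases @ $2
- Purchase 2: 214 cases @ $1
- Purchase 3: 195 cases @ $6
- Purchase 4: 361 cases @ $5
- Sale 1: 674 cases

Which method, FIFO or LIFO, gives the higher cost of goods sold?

LIFO

FIFO COGS: 179 @ $2 + 214 @ $1 + 195 @ $6 + 86 @ $5 = $2,172
LIFO COGS: 361 @ $5 + 195 @ $6 + 118 @ $1 = $3,093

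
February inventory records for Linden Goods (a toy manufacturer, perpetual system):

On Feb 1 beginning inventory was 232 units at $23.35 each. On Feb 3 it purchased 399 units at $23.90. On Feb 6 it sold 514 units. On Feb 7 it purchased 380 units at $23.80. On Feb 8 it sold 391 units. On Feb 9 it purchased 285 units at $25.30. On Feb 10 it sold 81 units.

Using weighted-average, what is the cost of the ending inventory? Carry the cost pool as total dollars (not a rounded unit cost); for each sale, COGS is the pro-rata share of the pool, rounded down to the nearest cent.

After Feb 1: 232 on hand, pool $5,417.20 (≈ $23.3500 each)
After Feb 3: 631 on hand, pool $14,953.30 (≈ $23.6978 each)
Feb 6, sell 514: 514/631 × $14,953.30 → $12,180.65
After Feb 7: 497 on hand, pool $11,816.65 (≈ $23.7760 each)
Feb 8, sell 391: 391/497 × $11,816.65 → $9,296.39
After Feb 9: 391 on hand, pool $9,730.76 (≈ $24.8869 each)
Feb 10, sell 81: 81/391 × $9,730.76 → $2,015.83
Total COGS = $12,180.65 + $9,296.39 + $2,015.83 = $23,492.87
Ending inventory (cost pool remaining) = $7,714.93

Ending inventory = $7,714.93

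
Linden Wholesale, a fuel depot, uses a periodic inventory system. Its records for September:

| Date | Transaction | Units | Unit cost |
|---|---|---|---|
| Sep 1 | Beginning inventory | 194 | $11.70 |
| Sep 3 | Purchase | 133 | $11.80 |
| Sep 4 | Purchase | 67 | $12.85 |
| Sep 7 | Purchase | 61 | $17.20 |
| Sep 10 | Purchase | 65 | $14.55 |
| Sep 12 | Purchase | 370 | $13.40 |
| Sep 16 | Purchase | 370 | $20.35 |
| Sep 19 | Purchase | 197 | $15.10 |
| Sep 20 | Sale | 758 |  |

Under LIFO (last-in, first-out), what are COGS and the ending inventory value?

Sep 20, 758 sold [LIFO — newest first]: 197 @ $15.10 + 370 @ $20.35 + 191 @ $13.40 = $13,063.60
Ending inventory: 194 @ $11.70 + 133 @ $11.80 + 67 @ $12.85 + 61 @ $17.20 + 65 @ $14.55 + 179 @ $13.40 = $9,093.70

COGS = $13,063.60; ending inventory = $9,093.70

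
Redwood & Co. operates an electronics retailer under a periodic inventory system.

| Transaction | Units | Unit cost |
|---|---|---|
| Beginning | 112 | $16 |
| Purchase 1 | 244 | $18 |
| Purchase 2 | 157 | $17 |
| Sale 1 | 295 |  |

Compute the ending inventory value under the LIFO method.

Ending inventory = $3,700

Sale 1 (295) [LIFO — newest first]: 157 @ $17 + 138 @ $18 = $5,153
Ending inventory: 112 @ $16 + 106 @ $18 = $3,700
Check: goods available $8,853 = COGS $5,153 + ending $3,700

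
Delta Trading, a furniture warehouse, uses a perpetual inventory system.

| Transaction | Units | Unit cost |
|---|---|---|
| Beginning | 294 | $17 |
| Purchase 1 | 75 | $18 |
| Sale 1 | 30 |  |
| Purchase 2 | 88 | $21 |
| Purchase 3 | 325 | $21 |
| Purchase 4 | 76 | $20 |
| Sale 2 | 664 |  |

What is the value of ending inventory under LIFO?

Sale 1 (30) [LIFO — newest first]: 30 @ $18 = $540
Sale 2 (664) [LIFO — newest first]: 76 @ $20 + 325 @ $21 + 88 @ $21 + 45 @ $18 + 130 @ $17 = $13,213
Total COGS = $540 + $13,213 = $13,753
Ending inventory: 164 @ $17 = $2,788
Check: goods available $16,541 = COGS $13,753 + ending $2,788

Ending inventory = $2,788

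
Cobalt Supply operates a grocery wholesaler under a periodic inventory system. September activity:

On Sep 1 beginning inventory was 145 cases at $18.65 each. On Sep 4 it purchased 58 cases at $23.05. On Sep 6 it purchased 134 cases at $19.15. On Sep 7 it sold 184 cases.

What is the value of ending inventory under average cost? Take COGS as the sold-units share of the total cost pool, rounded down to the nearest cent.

Ending inventory = $2,999.74

Sep 7, sell 184: 184/337 × $6,607.25 → $3,607.51
Ending inventory (cost pool remaining) = $2,999.74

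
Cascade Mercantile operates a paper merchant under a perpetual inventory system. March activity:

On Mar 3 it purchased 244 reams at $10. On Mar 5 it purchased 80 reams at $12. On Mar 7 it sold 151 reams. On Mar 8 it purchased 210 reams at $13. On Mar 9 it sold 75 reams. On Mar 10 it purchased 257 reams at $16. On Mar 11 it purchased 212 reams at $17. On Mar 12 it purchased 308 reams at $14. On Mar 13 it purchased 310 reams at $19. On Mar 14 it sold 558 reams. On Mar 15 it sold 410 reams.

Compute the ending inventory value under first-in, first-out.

Ending inventory = $7,528

Mar 7, 151 sold [FIFO — oldest first]: 151 @ $10 = $1,510
Mar 9, 75 sold [FIFO — oldest first]: 75 @ $10 = $750
Mar 14, 558 sold [FIFO — oldest first]: 18 @ $10 + 80 @ $12 + 210 @ $13 + 250 @ $16 = $7,870
Mar 15, 410 sold [FIFO — oldest first]: 7 @ $16 + 212 @ $17 + 191 @ $14 = $6,390
Total COGS = $1,510 + $750 + $7,870 + $6,390 = $16,520
Ending inventory: 117 @ $14 + 310 @ $19 = $7,528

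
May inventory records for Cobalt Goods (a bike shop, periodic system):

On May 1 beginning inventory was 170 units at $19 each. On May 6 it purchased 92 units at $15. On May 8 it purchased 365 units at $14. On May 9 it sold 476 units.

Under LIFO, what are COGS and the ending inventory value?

COGS = $6,851; ending inventory = $2,869

May 9, 476 sold [LIFO — newest first]: 365 @ $14 + 92 @ $15 + 19 @ $19 = $6,851
Ending inventory: 151 @ $19 = $2,869
Check: goods available $9,720 = COGS $6,851 + ending $2,869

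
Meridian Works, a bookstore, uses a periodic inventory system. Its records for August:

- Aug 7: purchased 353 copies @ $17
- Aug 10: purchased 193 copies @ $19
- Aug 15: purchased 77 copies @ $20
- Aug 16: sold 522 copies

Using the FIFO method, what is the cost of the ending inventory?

Aug 16, 522 sold [FIFO — oldest first]: 353 @ $17 + 169 @ $19 = $9,212
Ending inventory: 24 @ $19 + 77 @ $20 = $1,996
Check: goods available $11,208 = COGS $9,212 + ending $1,996

Ending inventory = $1,996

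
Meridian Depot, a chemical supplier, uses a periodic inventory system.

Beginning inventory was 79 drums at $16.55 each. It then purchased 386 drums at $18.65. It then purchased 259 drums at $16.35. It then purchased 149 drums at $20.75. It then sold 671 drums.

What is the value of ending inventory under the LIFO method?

Sale 1 (671) [LIFO — newest first]: 149 @ $20.75 + 259 @ $16.35 + 263 @ $18.65 = $12,231.35
Ending inventory: 79 @ $16.55 + 123 @ $18.65 = $3,601.40

Ending inventory = $3,601.40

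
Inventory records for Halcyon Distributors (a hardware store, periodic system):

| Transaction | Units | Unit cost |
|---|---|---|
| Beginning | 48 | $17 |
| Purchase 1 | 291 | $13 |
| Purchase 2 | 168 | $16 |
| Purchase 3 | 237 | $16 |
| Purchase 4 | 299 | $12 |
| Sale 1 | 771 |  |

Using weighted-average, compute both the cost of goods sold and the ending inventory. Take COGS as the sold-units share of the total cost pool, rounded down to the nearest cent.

Sale 1, sell 771: 771/1043 × $14,667.00 → $10,842.04
Ending inventory (cost pool remaining) = $3,824.96

COGS = $10,842.04; ending inventory = $3,824.96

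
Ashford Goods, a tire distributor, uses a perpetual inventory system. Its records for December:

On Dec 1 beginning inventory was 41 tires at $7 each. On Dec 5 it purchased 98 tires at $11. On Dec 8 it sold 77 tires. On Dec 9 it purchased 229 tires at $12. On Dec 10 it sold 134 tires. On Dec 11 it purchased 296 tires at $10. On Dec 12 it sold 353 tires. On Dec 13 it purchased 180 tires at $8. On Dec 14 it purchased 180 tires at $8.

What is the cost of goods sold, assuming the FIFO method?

COGS = $6,073

Dec 8, 77 sold [FIFO — oldest first]: 41 @ $7 + 36 @ $11 = $683
Dec 10, 134 sold [FIFO — oldest first]: 62 @ $11 + 72 @ $12 = $1,546
Dec 12, 353 sold [FIFO — oldest first]: 157 @ $12 + 196 @ $10 = $3,844
Total COGS = $683 + $1,546 + $3,844 = $6,073
Ending inventory: 100 @ $10 + 180 @ $8 + 180 @ $8 = $3,880
Check: goods available $9,953 = COGS $6,073 + ending $3,880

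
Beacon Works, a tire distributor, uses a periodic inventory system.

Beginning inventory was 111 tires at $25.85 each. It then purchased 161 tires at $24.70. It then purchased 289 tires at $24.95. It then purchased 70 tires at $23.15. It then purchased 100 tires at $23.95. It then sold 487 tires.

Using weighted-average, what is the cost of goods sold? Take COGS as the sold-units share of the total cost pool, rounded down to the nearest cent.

COGS = $12,039.82

Sale 1, sell 487: 487/731 × $18,072.10 → $12,039.82
Ending inventory (cost pool remaining) = $6,032.28
Check: goods available $18,072.10 = COGS $12,039.82 + ending $6,032.28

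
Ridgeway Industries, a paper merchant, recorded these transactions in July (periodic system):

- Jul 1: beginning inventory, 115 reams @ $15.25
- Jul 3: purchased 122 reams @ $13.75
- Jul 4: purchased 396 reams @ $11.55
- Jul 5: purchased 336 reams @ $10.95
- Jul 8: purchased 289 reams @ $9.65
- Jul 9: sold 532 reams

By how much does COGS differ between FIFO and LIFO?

FIFO COGS: 115 @ $15.25 + 122 @ $13.75 + 295 @ $11.55 = $6,838.50
LIFO COGS: 289 @ $9.65 + 243 @ $10.95 = $5,449.70
Difference = |$6,838.50 − $5,449.70| = $1,388.80

$1,388.80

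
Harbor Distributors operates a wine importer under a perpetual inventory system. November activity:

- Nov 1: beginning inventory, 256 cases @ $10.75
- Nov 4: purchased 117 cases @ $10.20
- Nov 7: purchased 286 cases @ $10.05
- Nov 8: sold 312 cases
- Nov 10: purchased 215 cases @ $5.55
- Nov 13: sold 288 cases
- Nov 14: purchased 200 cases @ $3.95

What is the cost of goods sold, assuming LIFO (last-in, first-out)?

COGS = $5,077.35

Nov 8, 312 sold [LIFO — newest first]: 286 @ $10.05 + 26 @ $10.20 = $3,139.50
Nov 13, 288 sold [LIFO — newest first]: 215 @ $5.55 + 73 @ $10.20 = $1,937.85
Total COGS = $3,139.50 + $1,937.85 = $5,077.35
Ending inventory: 256 @ $10.75 + 18 @ $10.20 + 200 @ $3.95 = $3,725.60
Check: goods available $8,802.95 = COGS $5,077.35 + ending $3,725.60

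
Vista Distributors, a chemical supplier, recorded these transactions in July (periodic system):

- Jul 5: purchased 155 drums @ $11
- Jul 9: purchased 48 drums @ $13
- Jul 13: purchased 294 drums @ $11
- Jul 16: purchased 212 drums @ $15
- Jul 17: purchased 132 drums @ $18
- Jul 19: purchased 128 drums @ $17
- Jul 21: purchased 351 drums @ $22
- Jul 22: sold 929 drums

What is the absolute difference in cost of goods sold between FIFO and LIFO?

$4,005

FIFO COGS: 155 @ $11 + 48 @ $13 + 294 @ $11 + 212 @ $15 + 132 @ $18 + 88 @ $17 = $12,615
LIFO COGS: 351 @ $22 + 128 @ $17 + 132 @ $18 + 212 @ $15 + 106 @ $11 = $16,620
Difference = |$12,615 − $16,620| = $4,005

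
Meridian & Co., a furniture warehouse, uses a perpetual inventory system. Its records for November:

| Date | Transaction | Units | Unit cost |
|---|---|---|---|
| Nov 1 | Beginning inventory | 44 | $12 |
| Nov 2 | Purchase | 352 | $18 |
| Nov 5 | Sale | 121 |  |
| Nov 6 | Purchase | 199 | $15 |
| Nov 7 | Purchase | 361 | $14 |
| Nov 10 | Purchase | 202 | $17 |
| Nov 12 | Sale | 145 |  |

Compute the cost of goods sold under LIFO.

COGS = $4,643

Nov 5, 121 sold [LIFO — newest first]: 121 @ $18 = $2,178
Nov 12, 145 sold [LIFO — newest first]: 145 @ $17 = $2,465
Total COGS = $2,178 + $2,465 = $4,643
Ending inventory: 44 @ $12 + 231 @ $18 + 199 @ $15 + 361 @ $14 + 57 @ $17 = $13,694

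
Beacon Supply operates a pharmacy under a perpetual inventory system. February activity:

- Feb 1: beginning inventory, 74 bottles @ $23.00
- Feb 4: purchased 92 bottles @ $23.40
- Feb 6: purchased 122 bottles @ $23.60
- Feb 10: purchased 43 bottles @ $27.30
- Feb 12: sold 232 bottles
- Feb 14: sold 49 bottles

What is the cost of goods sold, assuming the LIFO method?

COGS = $6,757.90

Feb 12, 232 sold [LIFO — newest first]: 43 @ $27.30 + 122 @ $23.60 + 67 @ $23.40 = $5,620.90
Feb 14, 49 sold [LIFO — newest first]: 25 @ $23.40 + 24 @ $23.00 = $1,137.00
Total COGS = $5,620.90 + $1,137.00 = $6,757.90
Ending inventory: 50 @ $23.00 = $1,150.00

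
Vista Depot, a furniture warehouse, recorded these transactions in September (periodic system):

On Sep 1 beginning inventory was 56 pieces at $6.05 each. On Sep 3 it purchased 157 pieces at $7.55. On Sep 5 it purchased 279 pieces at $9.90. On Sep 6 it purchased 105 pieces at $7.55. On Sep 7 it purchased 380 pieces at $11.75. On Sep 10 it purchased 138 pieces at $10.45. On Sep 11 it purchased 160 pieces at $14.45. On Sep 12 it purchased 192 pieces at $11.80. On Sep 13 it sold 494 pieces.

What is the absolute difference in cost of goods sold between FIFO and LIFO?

FIFO COGS: 56 @ $6.05 + 157 @ $7.55 + 279 @ $9.90 + 2 @ $7.55 = $4,301.35
LIFO COGS: 192 @ $11.80 + 160 @ $14.45 + 138 @ $10.45 + 4 @ $11.75 = $6,066.70
Difference = |$4,301.35 − $6,066.70| = $1,765.35

$1,765.35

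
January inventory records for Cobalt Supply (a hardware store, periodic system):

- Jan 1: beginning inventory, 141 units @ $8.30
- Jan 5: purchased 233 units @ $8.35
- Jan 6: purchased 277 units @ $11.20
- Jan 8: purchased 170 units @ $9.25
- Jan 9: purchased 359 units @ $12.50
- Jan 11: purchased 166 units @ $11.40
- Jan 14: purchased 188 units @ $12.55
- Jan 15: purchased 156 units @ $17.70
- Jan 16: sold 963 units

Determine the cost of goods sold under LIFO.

COGS = $12,370.00

Jan 16, 963 sold [LIFO — newest first]: 156 @ $17.70 + 188 @ $12.55 + 166 @ $11.40 + 359 @ $12.50 + 94 @ $9.25 = $12,370.00
Ending inventory: 141 @ $8.30 + 233 @ $8.35 + 277 @ $11.20 + 76 @ $9.25 = $6,921.25
Check: goods available $19,291.25 = COGS $12,370.00 + ending $6,921.25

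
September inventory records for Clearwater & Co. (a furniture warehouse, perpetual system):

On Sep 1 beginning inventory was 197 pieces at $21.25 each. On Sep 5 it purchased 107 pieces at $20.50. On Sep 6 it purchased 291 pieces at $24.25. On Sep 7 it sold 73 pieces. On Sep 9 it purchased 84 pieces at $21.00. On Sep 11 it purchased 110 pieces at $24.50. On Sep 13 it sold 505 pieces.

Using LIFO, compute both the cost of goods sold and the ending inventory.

COGS = $13,422.25; ending inventory = $4,473.25

Sep 7, 73 sold [LIFO — newest first]: 73 @ $24.25 = $1,770.25
Sep 13, 505 sold [LIFO — newest first]: 110 @ $24.50 + 84 @ $21.00 + 218 @ $24.25 + 93 @ $20.50 = $11,652.00
Total COGS = $1,770.25 + $11,652.00 = $13,422.25
Ending inventory: 197 @ $21.25 + 14 @ $20.50 = $4,473.25
Check: goods available $17,895.50 = COGS $13,422.25 + ending $4,473.25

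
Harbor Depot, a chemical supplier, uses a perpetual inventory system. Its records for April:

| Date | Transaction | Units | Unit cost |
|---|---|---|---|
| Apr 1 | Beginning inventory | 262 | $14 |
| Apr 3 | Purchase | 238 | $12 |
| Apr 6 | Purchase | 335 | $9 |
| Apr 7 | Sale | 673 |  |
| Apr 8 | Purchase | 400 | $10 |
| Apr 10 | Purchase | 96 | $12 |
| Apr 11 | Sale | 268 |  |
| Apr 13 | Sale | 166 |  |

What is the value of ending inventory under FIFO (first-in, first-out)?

Apr 7, 673 sold [FIFO — oldest first]: 262 @ $14 + 238 @ $12 + 173 @ $9 = $8,081
Apr 11, 268 sold [FIFO — oldest first]: 162 @ $9 + 106 @ $10 = $2,518
Apr 13, 166 sold [FIFO — oldest first]: 166 @ $10 = $1,660
Total COGS = $8,081 + $2,518 + $1,660 = $12,259
Ending inventory: 128 @ $10 + 96 @ $12 = $2,432
Check: goods available $14,691 = COGS $12,259 + ending $2,432

Ending inventory = $2,432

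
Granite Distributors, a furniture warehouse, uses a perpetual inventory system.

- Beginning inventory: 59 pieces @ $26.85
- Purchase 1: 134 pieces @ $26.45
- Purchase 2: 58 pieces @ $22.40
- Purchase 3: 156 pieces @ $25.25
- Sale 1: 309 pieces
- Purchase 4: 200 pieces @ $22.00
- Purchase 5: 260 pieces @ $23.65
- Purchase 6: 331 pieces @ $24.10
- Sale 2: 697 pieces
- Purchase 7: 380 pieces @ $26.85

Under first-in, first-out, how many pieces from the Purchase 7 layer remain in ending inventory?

Sale 1 (309) [FIFO — oldest first]: 59 @ $26.85 + 134 @ $26.45 + 58 @ $22.40 + 58 @ $25.25 = $7,892.15
Sale 2 (697) [FIFO — oldest first]: 98 @ $25.25 + 200 @ $22.00 + 260 @ $23.65 + 139 @ $24.10 = $16,373.40
Total COGS = $7,892.15 + $16,373.40 = $24,265.55
Ending inventory: 192 @ $24.10 + 380 @ $26.85 = $14,830.20
Check: goods available $39,095.75 = COGS $24,265.55 + ending $14,830.20

380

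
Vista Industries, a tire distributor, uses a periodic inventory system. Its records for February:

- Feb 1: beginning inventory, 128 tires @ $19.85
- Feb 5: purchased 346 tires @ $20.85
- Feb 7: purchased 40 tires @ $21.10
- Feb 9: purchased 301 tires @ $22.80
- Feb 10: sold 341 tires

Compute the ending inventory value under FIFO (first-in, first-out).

Ending inventory = $10,479.85

Feb 10, 341 sold [FIFO — oldest first]: 128 @ $19.85 + 213 @ $20.85 = $6,981.85
Ending inventory: 133 @ $20.85 + 40 @ $21.10 + 301 @ $22.80 = $10,479.85
Check: goods available $17,461.70 = COGS $6,981.85 + ending $10,479.85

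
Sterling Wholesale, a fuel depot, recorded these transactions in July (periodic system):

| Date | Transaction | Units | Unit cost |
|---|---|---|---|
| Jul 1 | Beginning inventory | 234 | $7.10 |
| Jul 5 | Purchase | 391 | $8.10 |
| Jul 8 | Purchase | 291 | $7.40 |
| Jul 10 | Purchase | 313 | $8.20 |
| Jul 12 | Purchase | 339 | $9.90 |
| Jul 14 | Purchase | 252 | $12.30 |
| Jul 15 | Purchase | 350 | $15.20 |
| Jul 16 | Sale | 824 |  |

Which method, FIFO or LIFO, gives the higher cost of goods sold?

LIFO

FIFO COGS: 234 @ $7.10 + 391 @ $8.10 + 199 @ $7.40 = $6,301.10
LIFO COGS: 350 @ $15.20 + 252 @ $12.30 + 222 @ $9.90 = $10,617.40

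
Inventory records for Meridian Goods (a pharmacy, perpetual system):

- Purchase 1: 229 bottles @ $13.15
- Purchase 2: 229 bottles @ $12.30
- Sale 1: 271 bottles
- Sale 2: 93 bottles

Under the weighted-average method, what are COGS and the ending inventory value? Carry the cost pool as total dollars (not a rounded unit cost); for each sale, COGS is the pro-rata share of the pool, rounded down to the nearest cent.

After Purchase 1: 229 on hand, pool $3,011.35 (≈ $13.1500 each)
After Purchase 2: 458 on hand, pool $5,828.05 (≈ $12.7250 each)
Sale 1, sell 271: 271/458 × $5,828.05 → $3,448.47
Sale 2, sell 93: 93/187 × $2,379.58 → $1,183.42
Total COGS = $3,448.47 + $1,183.42 = $4,631.89
Ending inventory (cost pool remaining) = $1,196.16

COGS = $4,631.89; ending inventory = $1,196.16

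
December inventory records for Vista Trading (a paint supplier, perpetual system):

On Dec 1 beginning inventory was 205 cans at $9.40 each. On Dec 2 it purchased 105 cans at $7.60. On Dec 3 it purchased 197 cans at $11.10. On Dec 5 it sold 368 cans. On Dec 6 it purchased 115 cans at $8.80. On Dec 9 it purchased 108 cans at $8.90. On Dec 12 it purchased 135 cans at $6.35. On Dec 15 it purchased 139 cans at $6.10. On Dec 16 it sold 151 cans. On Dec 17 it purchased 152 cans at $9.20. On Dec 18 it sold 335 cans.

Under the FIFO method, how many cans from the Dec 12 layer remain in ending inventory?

Dec 5, 368 sold [FIFO — oldest first]: 205 @ $9.40 + 105 @ $7.60 + 58 @ $11.10 = $3,368.80
Dec 16, 151 sold [FIFO — oldest first]: 139 @ $11.10 + 12 @ $8.80 = $1,648.50
Dec 18, 335 sold [FIFO — oldest first]: 103 @ $8.80 + 108 @ $8.90 + 124 @ $6.35 = $2,655.00
Total COGS = $3,368.80 + $1,648.50 + $2,655.00 = $7,672.30
Ending inventory: 11 @ $6.35 + 139 @ $6.10 + 152 @ $9.20 = $2,316.15

11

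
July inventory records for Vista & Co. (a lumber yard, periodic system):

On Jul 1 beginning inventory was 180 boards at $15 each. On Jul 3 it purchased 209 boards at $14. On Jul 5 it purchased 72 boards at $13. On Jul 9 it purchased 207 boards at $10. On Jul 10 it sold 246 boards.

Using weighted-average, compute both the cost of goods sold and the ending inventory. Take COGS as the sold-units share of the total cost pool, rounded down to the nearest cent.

Jul 10, sell 246: 246/668 × $8,632.00 → $3,178.85
Ending inventory (cost pool remaining) = $5,453.15
Check: goods available $8,632.00 = COGS $3,178.85 + ending $5,453.15

COGS = $3,178.85; ending inventory = $5,453.15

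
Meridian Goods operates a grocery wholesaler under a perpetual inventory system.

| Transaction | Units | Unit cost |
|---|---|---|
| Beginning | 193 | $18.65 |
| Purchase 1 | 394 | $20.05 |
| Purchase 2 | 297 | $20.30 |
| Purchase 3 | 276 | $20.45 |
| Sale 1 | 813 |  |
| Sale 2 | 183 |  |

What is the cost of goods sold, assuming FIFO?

COGS = $19,818.65

Sale 1 (813) [FIFO — oldest first]: 193 @ $18.65 + 394 @ $20.05 + 226 @ $20.30 = $16,086.95
Sale 2 (183) [FIFO — oldest first]: 71 @ $20.30 + 112 @ $20.45 = $3,731.70
Total COGS = $16,086.95 + $3,731.70 = $19,818.65
Ending inventory: 164 @ $20.45 = $3,353.80
Check: goods available $23,172.45 = COGS $19,818.65 + ending $3,353.80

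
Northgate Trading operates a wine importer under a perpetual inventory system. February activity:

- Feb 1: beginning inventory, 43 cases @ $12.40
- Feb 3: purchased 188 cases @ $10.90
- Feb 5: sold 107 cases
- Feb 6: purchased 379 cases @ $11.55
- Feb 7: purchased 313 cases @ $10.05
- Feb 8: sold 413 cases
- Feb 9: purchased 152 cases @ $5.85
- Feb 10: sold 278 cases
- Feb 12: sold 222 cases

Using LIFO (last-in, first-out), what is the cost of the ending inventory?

Ending inventory = $664.00

Feb 5, 107 sold [LIFO — newest first]: 107 @ $10.90 = $1,166.30
Feb 8, 413 sold [LIFO — newest first]: 313 @ $10.05 + 100 @ $11.55 = $4,300.65
Feb 10, 278 sold [LIFO — newest first]: 152 @ $5.85 + 126 @ $11.55 = $2,344.50
Feb 12, 222 sold [LIFO — newest first]: 153 @ $11.55 + 69 @ $10.90 = $2,519.25
Total COGS = $1,166.30 + $4,300.65 + $2,344.50 + $2,519.25 = $10,330.70
Ending inventory: 43 @ $12.40 + 12 @ $10.90 = $664.00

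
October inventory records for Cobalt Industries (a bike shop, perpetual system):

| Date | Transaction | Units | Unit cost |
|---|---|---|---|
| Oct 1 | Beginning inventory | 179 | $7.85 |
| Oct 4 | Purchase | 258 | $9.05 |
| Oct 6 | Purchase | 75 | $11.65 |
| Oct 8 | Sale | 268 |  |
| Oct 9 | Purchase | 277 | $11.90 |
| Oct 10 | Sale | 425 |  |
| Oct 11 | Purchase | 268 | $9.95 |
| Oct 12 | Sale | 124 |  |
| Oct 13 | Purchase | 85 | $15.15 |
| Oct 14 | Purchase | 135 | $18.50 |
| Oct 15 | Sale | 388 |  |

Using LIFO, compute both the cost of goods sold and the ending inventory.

COGS = $13,796.75; ending inventory = $565.20

Oct 8, 268 sold [LIFO — newest first]: 75 @ $11.65 + 193 @ $9.05 = $2,620.40
Oct 10, 425 sold [LIFO — newest first]: 277 @ $11.90 + 65 @ $9.05 + 83 @ $7.85 = $4,536.10
Oct 12, 124 sold [LIFO — newest first]: 124 @ $9.95 = $1,233.80
Oct 15, 388 sold [LIFO — newest first]: 135 @ $18.50 + 85 @ $15.15 + 144 @ $9.95 + 24 @ $7.85 = $5,406.45
Total COGS = $2,620.40 + $4,536.10 + $1,233.80 + $5,406.45 = $13,796.75
Ending inventory: 72 @ $7.85 = $565.20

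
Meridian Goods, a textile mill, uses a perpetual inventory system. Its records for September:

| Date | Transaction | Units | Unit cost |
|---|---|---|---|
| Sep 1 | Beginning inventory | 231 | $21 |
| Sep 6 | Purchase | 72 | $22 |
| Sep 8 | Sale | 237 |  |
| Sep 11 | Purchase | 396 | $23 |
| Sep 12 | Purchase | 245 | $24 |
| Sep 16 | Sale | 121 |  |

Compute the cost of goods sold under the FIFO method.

Sep 8, 237 sold [FIFO — oldest first]: 231 @ $21 + 6 @ $22 = $4,983
Sep 16, 121 sold [FIFO — oldest first]: 66 @ $22 + 55 @ $23 = $2,717
Total COGS = $4,983 + $2,717 = $7,700
Ending inventory: 341 @ $23 + 245 @ $24 = $13,723

COGS = $7,700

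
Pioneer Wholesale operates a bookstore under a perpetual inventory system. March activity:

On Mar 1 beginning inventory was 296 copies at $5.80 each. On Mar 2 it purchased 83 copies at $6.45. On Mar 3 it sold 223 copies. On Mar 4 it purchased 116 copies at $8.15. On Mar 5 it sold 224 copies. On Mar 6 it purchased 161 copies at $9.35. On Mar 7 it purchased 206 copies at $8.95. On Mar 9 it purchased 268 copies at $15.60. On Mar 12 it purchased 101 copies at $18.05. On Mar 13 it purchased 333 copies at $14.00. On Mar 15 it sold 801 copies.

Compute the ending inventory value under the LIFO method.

Mar 3, 223 sold [LIFO — newest first]: 83 @ $6.45 + 140 @ $5.80 = $1,347.35
Mar 5, 224 sold [LIFO — newest first]: 116 @ $8.15 + 108 @ $5.80 = $1,571.80
Mar 15, 801 sold [LIFO — newest first]: 333 @ $14.00 + 101 @ $18.05 + 268 @ $15.60 + 99 @ $8.95 = $11,551.90
Total COGS = $1,347.35 + $1,571.80 + $11,551.90 = $14,471.05
Ending inventory: 48 @ $5.80 + 161 @ $9.35 + 107 @ $8.95 = $2,741.40
Check: goods available $17,212.45 = COGS $14,471.05 + ending $2,741.40

Ending inventory = $2,741.40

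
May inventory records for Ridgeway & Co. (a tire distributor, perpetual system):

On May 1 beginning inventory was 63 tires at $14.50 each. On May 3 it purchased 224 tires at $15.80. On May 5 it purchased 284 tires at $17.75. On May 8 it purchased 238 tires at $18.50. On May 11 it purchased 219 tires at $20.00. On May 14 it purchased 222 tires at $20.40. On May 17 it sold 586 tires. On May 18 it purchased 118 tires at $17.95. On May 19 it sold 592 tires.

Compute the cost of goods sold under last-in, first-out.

May 17, 586 sold [LIFO — newest first]: 222 @ $20.40 + 219 @ $20.00 + 145 @ $18.50 = $11,591.30
May 19, 592 sold [LIFO — newest first]: 118 @ $17.95 + 93 @ $18.50 + 284 @ $17.75 + 97 @ $15.80 = $10,412.20
Total COGS = $11,591.30 + $10,412.20 = $22,003.50
Ending inventory: 63 @ $14.50 + 127 @ $15.80 = $2,920.10

COGS = $22,003.50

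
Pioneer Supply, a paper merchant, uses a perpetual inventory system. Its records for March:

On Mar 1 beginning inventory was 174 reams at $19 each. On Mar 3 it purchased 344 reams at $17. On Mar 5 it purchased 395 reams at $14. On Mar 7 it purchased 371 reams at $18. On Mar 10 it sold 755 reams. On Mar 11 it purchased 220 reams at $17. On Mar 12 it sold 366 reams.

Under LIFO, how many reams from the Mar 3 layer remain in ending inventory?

Mar 10, 755 sold [LIFO — newest first]: 371 @ $18 + 384 @ $14 = $12,054
Mar 12, 366 sold [LIFO — newest first]: 220 @ $17 + 11 @ $14 + 135 @ $17 = $6,189
Total COGS = $12,054 + $6,189 = $18,243
Ending inventory: 174 @ $19 + 209 @ $17 = $6,859

209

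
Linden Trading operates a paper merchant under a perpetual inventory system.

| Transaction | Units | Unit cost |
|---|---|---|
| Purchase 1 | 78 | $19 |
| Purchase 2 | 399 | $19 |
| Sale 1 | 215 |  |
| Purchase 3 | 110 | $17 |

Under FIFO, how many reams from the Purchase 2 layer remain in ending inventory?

Sale 1 (215) [FIFO — oldest first]: 78 @ $19 + 137 @ $19 = $4,085
Ending inventory: 262 @ $19 + 110 @ $17 = $6,848
Check: goods available $10,933 = COGS $4,085 + ending $6,848

262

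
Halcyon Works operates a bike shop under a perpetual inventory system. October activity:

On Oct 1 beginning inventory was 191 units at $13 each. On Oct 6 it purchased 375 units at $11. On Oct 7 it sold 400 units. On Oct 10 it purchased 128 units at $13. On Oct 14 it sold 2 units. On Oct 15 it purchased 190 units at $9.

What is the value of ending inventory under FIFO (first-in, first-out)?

Oct 7, 400 sold [FIFO — oldest first]: 191 @ $13 + 209 @ $11 = $4,782
Oct 14, 2 sold [FIFO — oldest first]: 2 @ $11 = $22
Total COGS = $4,782 + $22 = $4,804
Ending inventory: 164 @ $11 + 128 @ $13 + 190 @ $9 = $5,178
Check: goods available $9,982 = COGS $4,804 + ending $5,178

Ending inventory = $5,178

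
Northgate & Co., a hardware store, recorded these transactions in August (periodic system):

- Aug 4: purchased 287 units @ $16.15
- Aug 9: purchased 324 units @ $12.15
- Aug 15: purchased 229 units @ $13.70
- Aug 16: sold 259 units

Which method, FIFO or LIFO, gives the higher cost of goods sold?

FIFO COGS: 259 @ $16.15 = $4,182.85
LIFO COGS: 229 @ $13.70 + 30 @ $12.15 = $3,501.80

FIFO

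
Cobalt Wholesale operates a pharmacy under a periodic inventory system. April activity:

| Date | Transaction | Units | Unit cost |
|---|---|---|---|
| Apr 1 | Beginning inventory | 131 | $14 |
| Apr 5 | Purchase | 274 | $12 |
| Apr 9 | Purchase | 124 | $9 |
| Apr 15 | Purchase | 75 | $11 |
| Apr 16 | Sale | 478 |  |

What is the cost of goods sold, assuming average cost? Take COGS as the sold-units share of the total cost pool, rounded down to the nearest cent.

COGS = $5,589.59

Apr 16, sell 478: 478/604 × $7,063.00 → $5,589.59
Ending inventory (cost pool remaining) = $1,473.41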